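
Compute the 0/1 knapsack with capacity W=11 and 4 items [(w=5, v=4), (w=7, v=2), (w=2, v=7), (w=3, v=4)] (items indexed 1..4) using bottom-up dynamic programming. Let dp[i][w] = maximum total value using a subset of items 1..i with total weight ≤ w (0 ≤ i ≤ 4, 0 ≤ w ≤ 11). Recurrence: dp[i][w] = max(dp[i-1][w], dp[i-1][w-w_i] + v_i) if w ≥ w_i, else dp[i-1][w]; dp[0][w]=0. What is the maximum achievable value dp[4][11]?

i\w   0   1   2   3   4   5   6   7   8   9  10  11
  0   0   0   0   0   0   0   0   0   0   0   0   0
  1   0   0   0   0   0   4   4   4   4   4   4   4
  2   0   0   0   0   0   4   4   4   4   4   4   4
  3   0   0   7   7   7   7   7  11  11  11  11  11
  4   0   0   7   7   7  11  11  11  11  11  15  15

15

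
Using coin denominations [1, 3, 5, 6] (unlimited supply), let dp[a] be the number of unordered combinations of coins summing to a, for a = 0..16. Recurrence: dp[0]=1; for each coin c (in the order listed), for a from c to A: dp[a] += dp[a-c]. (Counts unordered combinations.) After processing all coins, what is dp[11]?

11

after  coin     0     1     2     3     4     5     6     7     8     9    10    11    12    13    14    15    16
          1     1     1     1     1     1     1     1     1     1     1     1     1     1     1     1     1     1
          3     1     1     1     2     2     2     3     3     3     4     4     4     5     5     5     6     6
          5     1     1     1     2     2     3     4     4     5     6     7     8     9    10    11    13    14
          6     1     1     1     2     2     3     5     5     6     8     9    11    14    15    17    21    23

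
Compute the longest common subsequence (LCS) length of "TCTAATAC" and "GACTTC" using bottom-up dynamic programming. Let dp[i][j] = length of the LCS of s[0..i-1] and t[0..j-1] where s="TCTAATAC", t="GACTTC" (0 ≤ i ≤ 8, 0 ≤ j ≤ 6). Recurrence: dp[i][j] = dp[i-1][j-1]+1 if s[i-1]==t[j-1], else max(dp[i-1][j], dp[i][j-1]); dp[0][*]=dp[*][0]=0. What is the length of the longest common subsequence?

4

   ''  G  A  C  T  T  C
''  0  0  0  0  0  0  0
 T  0  0  0  0  1  1  1
 C  0  0  0  1  1  1  2
 T  0  0  0  1  2  2  2
 A  0  0  1  1  2  2  2
 A  0  0  1  1  2  2  2
 T  0  0  1  1  2  3  3
 A  0  0  1  1  2  3  3
 C  0  0  1  2  2  3  4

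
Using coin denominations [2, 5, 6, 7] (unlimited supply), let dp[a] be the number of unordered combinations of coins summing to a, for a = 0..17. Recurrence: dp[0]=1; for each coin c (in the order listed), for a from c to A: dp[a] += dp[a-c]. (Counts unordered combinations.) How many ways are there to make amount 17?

after  coin     0     1     2     3     4     5     6     7     8     9    10    11    12    13    14    15    16    17
          2     1     0     1     0     1     0     1     0     1     0     1     0     1     0     1     0     1     0
          5     1     0     1     0     1     1     1     1     1     1     2     1     2     1     2     2     2     2
          6     1     0     1     0     1     1     2     1     2     1     3     2     4     2     4     3     5     4
          7     1     0     1     0     1     1     2     2     2     2     3     3     5     4     6     5     7     7

7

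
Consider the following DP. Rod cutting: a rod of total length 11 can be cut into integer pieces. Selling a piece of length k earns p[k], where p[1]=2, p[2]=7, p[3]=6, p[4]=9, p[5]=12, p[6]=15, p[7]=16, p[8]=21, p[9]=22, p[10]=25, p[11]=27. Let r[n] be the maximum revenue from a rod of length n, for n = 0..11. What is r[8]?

28

   n    0    1    2    3    4    5    6    7    8    9   10   11
r[n]    0    2    7    9   14   16   21   23   28   30   35   37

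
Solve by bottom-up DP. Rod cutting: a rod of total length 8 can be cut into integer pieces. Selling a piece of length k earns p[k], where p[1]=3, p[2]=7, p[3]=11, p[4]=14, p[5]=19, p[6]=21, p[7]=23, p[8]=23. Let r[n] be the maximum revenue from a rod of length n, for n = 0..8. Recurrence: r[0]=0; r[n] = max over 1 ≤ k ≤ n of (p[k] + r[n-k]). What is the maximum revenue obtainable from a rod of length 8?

30

   n    0    1    2    3    4    5    6    7    8
r[n]    0    3    7   11   14   19   22   26   30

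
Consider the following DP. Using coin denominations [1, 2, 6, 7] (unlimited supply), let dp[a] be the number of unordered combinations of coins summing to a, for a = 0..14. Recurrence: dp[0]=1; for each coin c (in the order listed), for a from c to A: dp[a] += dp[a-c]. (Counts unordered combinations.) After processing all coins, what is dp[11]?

12

after  coin     0     1     2     3     4     5     6     7     8     9    10    11    12    13    14
          1     1     1     1     1     1     1     1     1     1     1     1     1     1     1     1
          2     1     1     2     2     3     3     4     4     5     5     6     6     7     7     8
          6     1     1     2     2     3     3     5     5     7     7     9     9    12    12    15
          7     1     1     2     2     3     3     5     6     8     9    11    12    15    17    21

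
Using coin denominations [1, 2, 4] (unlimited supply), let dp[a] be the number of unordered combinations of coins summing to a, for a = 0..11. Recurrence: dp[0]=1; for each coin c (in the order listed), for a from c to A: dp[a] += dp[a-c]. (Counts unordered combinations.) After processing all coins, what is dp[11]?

12

after  coin     0     1     2     3     4     5     6     7     8     9    10    11
          1     1     1     1     1     1     1     1     1     1     1     1     1
          2     1     1     2     2     3     3     4     4     5     5     6     6
          4     1     1     2     2     4     4     6     6     9     9    12    12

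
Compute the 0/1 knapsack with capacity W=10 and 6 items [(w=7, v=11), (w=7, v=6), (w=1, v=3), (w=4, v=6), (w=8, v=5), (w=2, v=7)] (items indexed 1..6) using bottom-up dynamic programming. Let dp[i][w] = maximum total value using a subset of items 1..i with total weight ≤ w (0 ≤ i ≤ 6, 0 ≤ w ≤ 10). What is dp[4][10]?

14

i\w   0   1   2   3   4   5   6   7   8   9  10
  0   0   0   0   0   0   0   0   0   0   0   0
  1   0   0   0   0   0   0   0  11  11  11  11
  2   0   0   0   0   0   0   0  11  11  11  11
  3   0   3   3   3   3   3   3  11  14  14  14
  4   0   3   3   3   6   9   9  11  14  14  14
  5   0   3   3   3   6   9   9  11  14  14  14
  6   0   3   7  10  10  10  13  16  16  18  21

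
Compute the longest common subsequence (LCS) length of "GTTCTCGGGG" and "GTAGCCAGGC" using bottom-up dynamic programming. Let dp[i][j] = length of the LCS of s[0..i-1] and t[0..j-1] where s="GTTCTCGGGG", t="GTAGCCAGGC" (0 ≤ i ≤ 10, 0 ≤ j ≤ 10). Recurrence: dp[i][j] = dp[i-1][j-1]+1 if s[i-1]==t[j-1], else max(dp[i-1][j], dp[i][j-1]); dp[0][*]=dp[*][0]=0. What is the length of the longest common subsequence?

6

   ''  G  T  A  G  C  C  A  G  G  C
''  0  0  0  0  0  0  0  0  0  0  0
 G  0  1  1  1  1  1  1  1  1  1  1
 T  0  1  2  2  2  2  2  2  2  2  2
 T  0  1  2  2  2  2  2  2  2  2  2
 C  0  1  2  2  2  3  3  3  3  3  3
 T  0  1  2  2  2  3  3  3  3  3  3
 C  0  1  2  2  2  3  4  4  4  4  4
 G  0  1  2  2  3  3  4  4  5  5  5
 G  0  1  2  2  3  3  4  4  5  6  6
 G  0  1  2  2  3  3  4  4  5  6  6
 G  0  1  2  2  3  3  4  4  5  6  6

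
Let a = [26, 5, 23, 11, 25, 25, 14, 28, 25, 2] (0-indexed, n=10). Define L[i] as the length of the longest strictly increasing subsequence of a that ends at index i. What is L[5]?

3

   i    0    1    2    3    4    5    6    7    8    9
a[i]   26    5   23   11   25   25   14   28   25    2
L[i]    1    1    2    2    3    3    3    4    4    1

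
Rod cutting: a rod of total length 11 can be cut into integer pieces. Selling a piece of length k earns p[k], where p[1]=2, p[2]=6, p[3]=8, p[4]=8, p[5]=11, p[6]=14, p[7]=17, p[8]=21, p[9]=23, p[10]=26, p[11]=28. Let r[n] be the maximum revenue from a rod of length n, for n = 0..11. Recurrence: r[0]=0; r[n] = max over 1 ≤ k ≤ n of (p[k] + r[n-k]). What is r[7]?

20

   n    0    1    2    3    4    5    6    7    8    9   10   11
r[n]    0    2    6    8   12   14   18   20   24   26   30   32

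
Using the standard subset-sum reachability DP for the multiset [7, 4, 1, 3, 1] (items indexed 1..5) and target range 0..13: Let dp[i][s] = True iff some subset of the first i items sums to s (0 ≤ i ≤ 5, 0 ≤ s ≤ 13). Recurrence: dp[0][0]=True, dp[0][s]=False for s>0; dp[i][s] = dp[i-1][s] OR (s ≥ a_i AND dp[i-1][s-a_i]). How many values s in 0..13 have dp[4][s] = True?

10

i\s   0   1   2   3   4   5   6   7   8   9  10  11  12  13
  0   T   F   F   F   F   F   F   F   F   F   F   F   F   F
  1   T   F   F   F   F   F   F   T   F   F   F   F   F   F
  2   T   F   F   F   T   F   F   T   F   F   F   T   F   F
  3   T   T   F   F   T   T   F   T   T   F   F   T   T   F
  4   T   T   F   T   T   T   F   T   T   F   T   T   T   F
  5   T   T   T   T   T   T   T   T   T   T   T   T   T   T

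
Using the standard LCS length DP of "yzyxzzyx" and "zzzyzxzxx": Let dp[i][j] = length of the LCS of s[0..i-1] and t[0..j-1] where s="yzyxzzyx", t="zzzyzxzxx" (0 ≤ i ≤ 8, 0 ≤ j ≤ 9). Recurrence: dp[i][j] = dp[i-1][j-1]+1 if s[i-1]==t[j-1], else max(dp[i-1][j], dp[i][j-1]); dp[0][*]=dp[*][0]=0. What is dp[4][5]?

2

   ''  z  z  z  y  z  x  z  x  x
''  0  0  0  0  0  0  0  0  0  0
 y  0  0  0  0  1  1  1  1  1  1
 z  0  1  1  1  1  2  2  2  2  2
 y  0  1  1  1  2  2  2  2  2  2
 x  0  1  1  1  2  2  3  3  3  3
 z  0  1  2  2  2  3  3  4  4  4
 z  0  1  2  3  3  3  3  4  4  4
 y  0  1  2  3  4  4  4  4  4  4
 x  0  1  2  3  4  4  5  5  5  5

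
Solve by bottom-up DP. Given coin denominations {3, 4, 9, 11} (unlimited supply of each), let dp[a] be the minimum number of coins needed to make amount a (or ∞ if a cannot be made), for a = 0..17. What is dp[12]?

2

 a  0  1  2  3  4  5  6  7  8  9 10 11 12 13 14 15 16 17
dp  0  -  -  1  1  -  2  2  2  1  3  1  2  2  2  2  3  3
(- denotes ∞ / unreachable)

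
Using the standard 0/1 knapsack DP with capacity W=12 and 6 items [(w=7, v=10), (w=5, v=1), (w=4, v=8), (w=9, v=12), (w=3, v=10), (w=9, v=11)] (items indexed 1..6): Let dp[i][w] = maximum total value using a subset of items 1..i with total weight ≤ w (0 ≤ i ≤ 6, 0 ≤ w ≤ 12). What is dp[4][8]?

i\w   0   1   2   3   4   5   6   7   8   9  10  11  12
  0   0   0   0   0   0   0   0   0   0   0   0   0   0
  1   0   0   0   0   0   0   0  10  10  10  10  10  10
  2   0   0   0   0   0   1   1  10  10  10  10  10  11
  3   0   0   0   0   8   8   8  10  10  10  10  18  18
  4   0   0   0   0   8   8   8  10  10  12  12  18  18
  5   0   0   0  10  10  10  10  18  18  18  20  20  22
  6   0   0   0  10  10  10  10  18  18  18  20  20  22

10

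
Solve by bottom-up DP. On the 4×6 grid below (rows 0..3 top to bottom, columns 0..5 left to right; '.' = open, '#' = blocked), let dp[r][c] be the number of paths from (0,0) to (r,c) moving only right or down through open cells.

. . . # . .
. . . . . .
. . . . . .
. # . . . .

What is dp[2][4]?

12

r\c   0   1   2   3   4   5
  0   1   1   1   0   0   0
  1   1   2   3   3   3   3
  2   1   3   6   9  12  15
  3   1   0   6  15  27  42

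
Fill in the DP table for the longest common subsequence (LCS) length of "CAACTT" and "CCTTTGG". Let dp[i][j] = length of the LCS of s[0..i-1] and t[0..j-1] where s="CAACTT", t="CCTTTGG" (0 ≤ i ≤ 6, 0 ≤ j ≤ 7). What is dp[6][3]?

3

   ''  C  C  T  T  T  G  G
''  0  0  0  0  0  0  0  0
 C  0  1  1  1  1  1  1  1
 A  0  1  1  1  1  1  1  1
 A  0  1  1  1  1  1  1  1
 C  0  1  2  2  2  2  2  2
 T  0  1  2  3  3  3  3  3
 T  0  1  2  3  4  4  4  4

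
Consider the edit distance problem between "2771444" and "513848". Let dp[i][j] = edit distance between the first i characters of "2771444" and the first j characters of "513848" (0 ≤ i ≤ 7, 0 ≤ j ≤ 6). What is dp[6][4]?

5

   ''  5  1  3  8  4  8
''  0  1  2  3  4  5  6
 2  1  1  2  3  4  5  6
 7  2  2  2  3  4  5  6
 7  3  3  3  3  4  5  6
 1  4  4  3  4  4  5  6
 4  5  5  4  4  5  4  5
 4  6  6  5  5  5  5  5
 4  7  7  6  6  6  5  6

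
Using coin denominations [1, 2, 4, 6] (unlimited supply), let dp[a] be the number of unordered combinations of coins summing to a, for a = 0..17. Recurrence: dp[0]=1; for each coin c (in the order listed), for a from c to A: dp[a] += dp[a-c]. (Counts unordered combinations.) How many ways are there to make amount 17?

after  coin     0     1     2     3     4     5     6     7     8     9    10    11    12    13    14    15    16    17
          1     1     1     1     1     1     1     1     1     1     1     1     1     1     1     1     1     1     1
          2     1     1     2     2     3     3     4     4     5     5     6     6     7     7     8     8     9     9
          4     1     1     2     2     4     4     6     6     9     9    12    12    16    16    20    20    25    25
          6     1     1     2     2     4     4     7     7    11    11    16    16    23    23    31    31    41    41

41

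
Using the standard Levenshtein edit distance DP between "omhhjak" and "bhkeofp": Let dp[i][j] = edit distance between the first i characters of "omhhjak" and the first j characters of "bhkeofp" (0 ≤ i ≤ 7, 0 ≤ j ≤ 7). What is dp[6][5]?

5

   ''  b  h  k  e  o  f  p
''  0  1  2  3  4  5  6  7
 o  1  1  2  3  4  4  5  6
 m  2  2  2  3  4  5  5  6
 h  3  3  2  3  4  5  6  6
 h  4  4  3  3  4  5  6  7
 j  5  5  4  4  4  5  6  7
 a  6  6  5  5  5  5  6  7
 k  7  7  6  5  6  6  6  7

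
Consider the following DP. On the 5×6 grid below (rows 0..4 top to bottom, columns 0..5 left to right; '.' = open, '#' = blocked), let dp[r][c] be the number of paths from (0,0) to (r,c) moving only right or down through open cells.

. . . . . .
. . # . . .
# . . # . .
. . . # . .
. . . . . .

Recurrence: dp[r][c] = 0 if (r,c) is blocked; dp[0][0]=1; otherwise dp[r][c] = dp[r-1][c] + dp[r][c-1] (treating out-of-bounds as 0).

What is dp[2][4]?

2

r\c   0   1   2   3   4   5
  0   1   1   1   1   1   1
  1   1   2   0   1   2   3
  2   0   2   2   0   2   5
  3   0   2   4   0   2   7
  4   0   2   6   6   8  15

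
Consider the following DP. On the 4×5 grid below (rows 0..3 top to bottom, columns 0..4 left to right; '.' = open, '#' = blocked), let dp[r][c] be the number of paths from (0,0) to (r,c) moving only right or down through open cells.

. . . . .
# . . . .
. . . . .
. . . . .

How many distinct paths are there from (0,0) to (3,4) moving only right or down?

20

r\c   0   1   2   3   4
  0   1   1   1   1   1
  1   0   1   2   3   4
  2   0   1   3   6  10
  3   0   1   4  10  20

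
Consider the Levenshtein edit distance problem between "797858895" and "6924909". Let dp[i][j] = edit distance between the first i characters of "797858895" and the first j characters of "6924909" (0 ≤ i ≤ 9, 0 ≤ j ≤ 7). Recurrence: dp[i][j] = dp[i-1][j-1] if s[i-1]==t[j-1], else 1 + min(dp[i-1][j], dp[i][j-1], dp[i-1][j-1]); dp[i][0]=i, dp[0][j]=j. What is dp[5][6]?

   ''  6  9  2  4  9  0  9
''  0  1  2  3  4  5  6  7
 7  1  1  2  3  4  5  6  7
 9  2  2  1  2  3  4  5  6
 7  3  3  2  2  3  4  5  6
 8  4  4  3  3  3  4  5  6
 5  5  5  4  4  4  4  5  6
 8  6  6  5  5  5  5  5  6
 8  7  7  6  6  6  6  6  6
 9  8  8  7  7  7  6  7  6
 5  9  9  8  8  8  7  7  7

5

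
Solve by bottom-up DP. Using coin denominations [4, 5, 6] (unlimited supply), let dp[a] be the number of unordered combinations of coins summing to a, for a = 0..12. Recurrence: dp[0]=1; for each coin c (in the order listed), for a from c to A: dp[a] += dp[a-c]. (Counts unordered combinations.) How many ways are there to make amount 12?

after  coin     0     1     2     3     4     5     6     7     8     9    10    11    12
          4     1     0     0     0     1     0     0     0     1     0     0     0     1
          5     1     0     0     0     1     1     0     0     1     1     1     0     1
          6     1     0     0     0     1     1     1     0     1     1     2     1     2

2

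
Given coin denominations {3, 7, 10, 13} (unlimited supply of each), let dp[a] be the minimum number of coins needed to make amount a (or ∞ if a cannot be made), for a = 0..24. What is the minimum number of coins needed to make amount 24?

 a  0  1  2  3  4  5  6  7  8  9 10 11 12 13 14 15 16 17 18 19 20 21 22 23 24
dp  0  -  -  1  -  -  2  1  -  3  1  -  4  1  2  5  2  2  6  3  2  3  4  2  3
(- denotes ∞ / unreachable)

3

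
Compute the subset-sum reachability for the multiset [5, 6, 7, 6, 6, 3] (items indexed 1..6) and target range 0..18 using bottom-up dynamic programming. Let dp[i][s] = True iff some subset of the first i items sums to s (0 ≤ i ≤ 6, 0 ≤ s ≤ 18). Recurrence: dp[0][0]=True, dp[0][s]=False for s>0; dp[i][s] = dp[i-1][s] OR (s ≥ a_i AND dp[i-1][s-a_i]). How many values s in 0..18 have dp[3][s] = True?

8

i\s   0   1   2   3   4   5   6   7   8   9  10  11  12  13  14  15  16  17  18
  0   T   F   F   F   F   F   F   F   F   F   F   F   F   F   F   F   F   F   F
  1   T   F   F   F   F   T   F   F   F   F   F   F   F   F   F   F   F   F   F
  2   T   F   F   F   F   T   T   F   F   F   F   T   F   F   F   F   F   F   F
  3   T   F   F   F   F   T   T   T   F   F   F   T   T   T   F   F   F   F   T
  4   T   F   F   F   F   T   T   T   F   F   F   T   T   T   F   F   F   T   T
  5   T   F   F   F   F   T   T   T   F   F   F   T   T   T   F   F   F   T   T
  6   T   F   F   T   F   T   T   T   T   T   T   T   T   T   T   T   T   T   T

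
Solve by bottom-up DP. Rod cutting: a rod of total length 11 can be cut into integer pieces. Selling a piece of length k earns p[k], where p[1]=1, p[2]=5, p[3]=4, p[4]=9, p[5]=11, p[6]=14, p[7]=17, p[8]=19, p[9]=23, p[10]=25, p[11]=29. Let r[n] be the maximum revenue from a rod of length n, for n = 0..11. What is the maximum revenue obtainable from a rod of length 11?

29

   n    0    1    2    3    4    5    6    7    8    9   10   11
r[n]    0    1    5    6   10   11   15   17   20   23   25   29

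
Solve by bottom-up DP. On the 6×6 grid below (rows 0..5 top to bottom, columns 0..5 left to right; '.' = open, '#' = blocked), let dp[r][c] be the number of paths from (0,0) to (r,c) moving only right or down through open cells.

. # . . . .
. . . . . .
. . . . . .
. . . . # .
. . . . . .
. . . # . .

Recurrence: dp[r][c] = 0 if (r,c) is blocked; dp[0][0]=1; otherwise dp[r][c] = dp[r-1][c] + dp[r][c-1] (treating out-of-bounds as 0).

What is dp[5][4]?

20

r\c   0   1   2   3   4   5
  0   1   0   0   0   0   0
  1   1   1   1   1   1   1
  2   1   2   3   4   5   6
  3   1   3   6  10   0   6
  4   1   4  10  20  20  26
  5   1   5  15   0  20  46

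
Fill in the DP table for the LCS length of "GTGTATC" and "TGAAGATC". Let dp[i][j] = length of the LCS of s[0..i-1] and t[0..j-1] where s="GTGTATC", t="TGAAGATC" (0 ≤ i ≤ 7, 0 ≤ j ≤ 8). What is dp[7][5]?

3

   ''  T  G  A  A  G  A  T  C
''  0  0  0  0  0  0  0  0  0
 G  0  0  1  1  1  1  1  1  1
 T  0  1  1  1  1  1  1  2  2
 G  0  1  2  2  2  2  2  2  2
 T  0  1  2  2  2  2  2  3  3
 A  0  1  2  3  3  3  3  3  3
 T  0  1  2  3  3  3  3  4  4
 C  0  1  2  3  3  3  3  4  5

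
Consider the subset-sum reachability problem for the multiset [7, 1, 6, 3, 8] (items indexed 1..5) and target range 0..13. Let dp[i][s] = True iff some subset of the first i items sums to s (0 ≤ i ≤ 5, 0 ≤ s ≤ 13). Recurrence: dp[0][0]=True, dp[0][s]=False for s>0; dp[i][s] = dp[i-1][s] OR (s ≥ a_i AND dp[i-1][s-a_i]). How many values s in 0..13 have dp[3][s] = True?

i\s   0   1   2   3   4   5   6   7   8   9  10  11  12  13
  0   T   F   F   F   F   F   F   F   F   F   F   F   F   F
  1   T   F   F   F   F   F   F   T   F   F   F   F   F   F
  2   T   T   F   F   F   F   F   T   T   F   F   F   F   F
  3   T   T   F   F   F   F   T   T   T   F   F   F   F   T
  4   T   T   F   T   T   F   T   T   T   T   T   T   F   T
  5   T   T   F   T   T   F   T   T   T   T   T   T   T   T

6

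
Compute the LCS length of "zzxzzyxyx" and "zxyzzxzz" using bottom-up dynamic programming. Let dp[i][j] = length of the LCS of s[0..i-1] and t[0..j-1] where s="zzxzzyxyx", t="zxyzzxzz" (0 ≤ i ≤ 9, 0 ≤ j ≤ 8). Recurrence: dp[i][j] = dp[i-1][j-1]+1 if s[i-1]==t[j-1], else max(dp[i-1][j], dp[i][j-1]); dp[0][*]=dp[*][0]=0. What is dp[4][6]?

   ''  z  x  y  z  z  x  z  z
''  0  0  0  0  0  0  0  0  0
 z  0  1  1  1  1  1  1  1  1
 z  0  1  1  1  2  2  2  2  2
 x  0  1  2  2  2  2  3  3  3
 z  0  1  2  2  3  3  3  4  4
 z  0  1  2  2  3  4  4  4  5
 y  0  1  2  3  3  4  4  4  5
 x  0  1  2  3  3  4  5  5  5
 y  0  1  2  3  3  4  5  5  5
 x  0  1  2  3  3  4  5  5  5

3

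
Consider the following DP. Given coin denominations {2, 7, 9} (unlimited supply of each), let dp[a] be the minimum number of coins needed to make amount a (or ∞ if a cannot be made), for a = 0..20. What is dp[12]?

 a  0  1  2  3  4  5  6  7  8  9 10 11 12 13 14 15 16 17 18 19 20
dp  0  -  1  -  2  -  3  1  4  1  5  2  6  3  2  4  2  5  2  6  3
(- denotes ∞ / unreachable)

6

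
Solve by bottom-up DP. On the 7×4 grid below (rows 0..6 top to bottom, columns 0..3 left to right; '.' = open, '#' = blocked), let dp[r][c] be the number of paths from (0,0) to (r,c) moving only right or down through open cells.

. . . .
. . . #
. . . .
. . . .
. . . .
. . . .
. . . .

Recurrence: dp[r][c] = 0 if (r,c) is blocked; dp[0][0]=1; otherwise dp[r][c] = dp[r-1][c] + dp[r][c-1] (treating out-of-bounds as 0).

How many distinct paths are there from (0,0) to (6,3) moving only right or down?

80

r\c   0   1   2   3
  0   1   1   1   1
  1   1   2   3   0
  2   1   3   6   6
  3   1   4  10  16
  4   1   5  15  31
  5   1   6  21  52
  6   1   7  28  80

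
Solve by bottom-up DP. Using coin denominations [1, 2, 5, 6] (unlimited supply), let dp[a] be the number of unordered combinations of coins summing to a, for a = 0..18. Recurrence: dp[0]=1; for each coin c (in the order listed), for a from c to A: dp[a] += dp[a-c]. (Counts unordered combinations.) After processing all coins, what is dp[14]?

after  coin     0     1     2     3     4     5     6     7     8     9    10    11    12    13    14    15    16    17    18
          1     1     1     1     1     1     1     1     1     1     1     1     1     1     1     1     1     1     1     1
          2     1     1     2     2     3     3     4     4     5     5     6     6     7     7     8     8     9     9    10
          5     1     1     2     2     3     4     5     6     7     8    10    11    13    14    16    18    20    22    24
          6     1     1     2     2     3     4     6     7     9    10    13    15    19    21    25    28    33    37    43

25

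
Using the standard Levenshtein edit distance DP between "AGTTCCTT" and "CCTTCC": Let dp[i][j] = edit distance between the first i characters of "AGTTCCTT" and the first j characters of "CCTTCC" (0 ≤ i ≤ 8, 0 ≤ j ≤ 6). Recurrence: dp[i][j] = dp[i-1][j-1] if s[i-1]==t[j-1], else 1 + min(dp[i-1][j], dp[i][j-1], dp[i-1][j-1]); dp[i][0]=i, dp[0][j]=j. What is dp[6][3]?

5

   ''  C  C  T  T  C  C
''  0  1  2  3  4  5  6
 A  1  1  2  3  4  5  6
 G  2  2  2  3  4  5  6
 T  3  3  3  2  3  4  5
 T  4  4  4  3  2  3  4
 C  5  4  4  4  3  2  3
 C  6  5  4  5  4  3  2
 T  7  6  5  4  5  4  3
 T  8  7  6  5  4  5  4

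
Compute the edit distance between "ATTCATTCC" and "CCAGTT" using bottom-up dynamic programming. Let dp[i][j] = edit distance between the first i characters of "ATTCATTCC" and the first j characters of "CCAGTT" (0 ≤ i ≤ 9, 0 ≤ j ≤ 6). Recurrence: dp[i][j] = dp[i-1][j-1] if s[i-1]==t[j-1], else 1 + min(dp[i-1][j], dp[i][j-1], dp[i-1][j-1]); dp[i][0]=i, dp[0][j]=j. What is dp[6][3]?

4

   ''  C  C  A  G  T  T
''  0  1  2  3  4  5  6
 A  1  1  2  2  3  4  5
 T  2  2  2  3  3  3  4
 T  3  3  3  3  4  3  3
 C  4  3  3  4  4  4  4
 A  5  4  4  3  4  5  5
 T  6  5  5  4  4  4  5
 T  7  6  6  5  5  4  4
 C  8  7  6  6  6  5  5
 C  9  8  7  7  7  6  6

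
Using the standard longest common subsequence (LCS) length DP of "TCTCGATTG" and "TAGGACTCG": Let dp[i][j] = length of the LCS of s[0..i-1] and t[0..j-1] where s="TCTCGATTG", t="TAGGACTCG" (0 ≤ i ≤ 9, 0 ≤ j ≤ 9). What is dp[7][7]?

   ''  T  A  G  G  A  C  T  C  G
''  0  0  0  0  0  0  0  0  0  0
 T  0  1  1  1  1  1  1  1  1  1
 C  0  1  1  1  1  1  2  2  2  2
 T  0  1  1  1  1  1  2  3  3  3
 C  0  1  1  1  1  1  2  3  4  4
 G  0  1  1  2  2  2  2  3  4  5
 A  0  1  2  2  2  3  3  3  4  5
 T  0  1  2  2  2  3  3  4  4  5
 T  0  1  2  2  2  3  3  4  4  5
 G  0  1  2  3  3  3  3  4  4  5

4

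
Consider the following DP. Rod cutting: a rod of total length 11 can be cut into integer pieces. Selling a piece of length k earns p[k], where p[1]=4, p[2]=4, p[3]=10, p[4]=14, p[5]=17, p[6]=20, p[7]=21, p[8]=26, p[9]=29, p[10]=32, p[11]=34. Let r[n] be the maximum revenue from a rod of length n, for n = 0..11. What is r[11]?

   n    0    1    2    3    4    5    6    7    8    9   10   11
r[n]    0    4    8   12   16   20   24   28   32   36   40   44

44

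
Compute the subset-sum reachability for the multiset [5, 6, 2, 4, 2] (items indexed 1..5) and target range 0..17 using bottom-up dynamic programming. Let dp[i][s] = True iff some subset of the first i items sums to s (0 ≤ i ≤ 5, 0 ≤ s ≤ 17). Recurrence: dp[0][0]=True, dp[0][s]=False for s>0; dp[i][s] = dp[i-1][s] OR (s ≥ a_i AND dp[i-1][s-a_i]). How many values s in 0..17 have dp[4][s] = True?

14

i\s   0   1   2   3   4   5   6   7   8   9  10  11  12  13  14  15  16  17
  0   T   F   F   F   F   F   F   F   F   F   F   F   F   F   F   F   F   F
  1   T   F   F   F   F   T   F   F   F   F   F   F   F   F   F   F   F   F
  2   T   F   F   F   F   T   T   F   F   F   F   T   F   F   F   F   F   F
  3   T   F   T   F   F   T   T   T   T   F   F   T   F   T   F   F   F   F
  4   T   F   T   F   T   T   T   T   T   T   T   T   T   T   F   T   F   T
  5   T   F   T   F   T   T   T   T   T   T   T   T   T   T   T   T   F   T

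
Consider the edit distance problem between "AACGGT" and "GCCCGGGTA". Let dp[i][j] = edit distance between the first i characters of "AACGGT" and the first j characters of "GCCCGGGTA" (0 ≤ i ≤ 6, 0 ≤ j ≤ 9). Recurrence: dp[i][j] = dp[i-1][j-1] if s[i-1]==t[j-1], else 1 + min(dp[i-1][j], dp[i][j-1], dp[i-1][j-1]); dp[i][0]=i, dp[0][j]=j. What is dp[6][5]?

4

   ''  G  C  C  C  G  G  G  T  A
''  0  1  2  3  4  5  6  7  8  9
 A  1  1  2  3  4  5  6  7  8  8
 A  2  2  2  3  4  5  6  7  8  8
 C  3  3  2  2  3  4  5  6  7  8
 G  4  3  3  3  3  3  4  5  6  7
 G  5  4  4  4  4  3  3  4  5  6
 T  6  5  5  5  5  4  4  4  4  5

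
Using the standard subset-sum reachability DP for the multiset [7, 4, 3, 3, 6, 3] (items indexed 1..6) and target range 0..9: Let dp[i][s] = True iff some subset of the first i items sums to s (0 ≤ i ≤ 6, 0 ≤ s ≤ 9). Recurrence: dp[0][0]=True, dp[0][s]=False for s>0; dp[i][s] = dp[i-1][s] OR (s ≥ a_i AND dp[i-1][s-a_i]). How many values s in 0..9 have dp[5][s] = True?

6

i\s   0   1   2   3   4   5   6   7   8   9
  0   T   F   F   F   F   F   F   F   F   F
  1   T   F   F   F   F   F   F   T   F   F
  2   T   F   F   F   T   F   F   T   F   F
  3   T   F   F   T   T   F   F   T   F   F
  4   T   F   F   T   T   F   T   T   F   F
  5   T   F   F   T   T   F   T   T   F   T
  6   T   F   F   T   T   F   T   T   F   T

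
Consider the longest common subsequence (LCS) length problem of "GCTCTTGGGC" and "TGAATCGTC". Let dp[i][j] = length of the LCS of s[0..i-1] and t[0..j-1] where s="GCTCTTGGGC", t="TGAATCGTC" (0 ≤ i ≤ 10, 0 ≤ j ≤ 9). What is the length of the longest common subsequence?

   ''  T  G  A  A  T  C  G  T  C
''  0  0  0  0  0  0  0  0  0  0
 G  0  0  1  1  1  1  1  1  1  1
 C  0  0  1  1  1  1  2  2  2  2
 T  0  1  1  1  1  2  2  2  3  3
 C  0  1  1  1  1  2  3  3  3  4
 T  0  1  1  1  1  2  3  3  4  4
 T  0  1  1  1  1  2  3  3  4  4
 G  0  1  2  2  2  2  3  4  4  4
 G  0  1  2  2  2  2  3  4  4  4
 G  0  1  2  2  2  2  3  4  4  4
 C  0  1  2  2  2  2  3  4  4  5

5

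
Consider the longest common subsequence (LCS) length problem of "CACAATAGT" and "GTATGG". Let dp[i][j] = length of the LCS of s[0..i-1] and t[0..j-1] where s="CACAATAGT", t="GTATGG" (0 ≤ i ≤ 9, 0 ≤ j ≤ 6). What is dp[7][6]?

   ''  G  T  A  T  G  G
''  0  0  0  0  0  0  0
 C  0  0  0  0  0  0  0
 A  0  0  0  1  1  1  1
 C  0  0  0  1  1  1  1
 A  0  0  0  1  1  1  1
 A  0  0  0  1  1  1  1
 T  0  0  1  1  2  2  2
 A  0  0  1  2  2  2  2
 G  0  1  1  2  2  3  3
 T  0  1  2  2  3  3  3

2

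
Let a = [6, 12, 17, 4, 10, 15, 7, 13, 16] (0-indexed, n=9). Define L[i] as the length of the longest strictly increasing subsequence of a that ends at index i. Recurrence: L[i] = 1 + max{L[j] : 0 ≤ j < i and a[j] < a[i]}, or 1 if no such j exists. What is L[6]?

2

   i    0    1    2    3    4    5    6    7    8
a[i]    6   12   17    4   10   15    7   13   16
L[i]    1    2    3    1    2    3    2    3    4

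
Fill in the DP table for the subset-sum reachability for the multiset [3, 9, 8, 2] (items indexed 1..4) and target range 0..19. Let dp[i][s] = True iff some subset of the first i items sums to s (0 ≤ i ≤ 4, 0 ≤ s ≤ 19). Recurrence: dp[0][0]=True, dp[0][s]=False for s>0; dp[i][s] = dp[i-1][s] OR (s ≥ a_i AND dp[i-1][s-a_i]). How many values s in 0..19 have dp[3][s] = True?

7

i\s   0   1   2   3   4   5   6   7   8   9  10  11  12  13  14  15  16  17  18  19
  0   T   F   F   F   F   F   F   F   F   F   F   F   F   F   F   F   F   F   F   F
  1   T   F   F   T   F   F   F   F   F   F   F   F   F   F   F   F   F   F   F   F
  2   T   F   F   T   F   F   F   F   F   T   F   F   T   F   F   F   F   F   F   F
  3   T   F   F   T   F   F   F   F   T   T   F   T   T   F   F   F   F   T   F   F
  4   T   F   T   T   F   T   F   F   T   T   T   T   T   T   T   F   F   T   F   T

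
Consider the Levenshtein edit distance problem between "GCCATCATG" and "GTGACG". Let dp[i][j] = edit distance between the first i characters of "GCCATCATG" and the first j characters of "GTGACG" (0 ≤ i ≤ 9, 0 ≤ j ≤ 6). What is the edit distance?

   ''  G  T  G  A  C  G
''  0  1  2  3  4  5  6
 G  1  0  1  2  3  4  5
 C  2  1  1  2  3  3  4
 C  3  2  2  2  3  3  4
 A  4  3  3  3  2  3  4
 T  5  4  3  4  3  3  4
 C  6  5  4  4  4  3  4
 A  7  6  5  5  4  4  4
 T  8  7  6  6  5  5  5
 G  9  8  7  6  6  6  5

5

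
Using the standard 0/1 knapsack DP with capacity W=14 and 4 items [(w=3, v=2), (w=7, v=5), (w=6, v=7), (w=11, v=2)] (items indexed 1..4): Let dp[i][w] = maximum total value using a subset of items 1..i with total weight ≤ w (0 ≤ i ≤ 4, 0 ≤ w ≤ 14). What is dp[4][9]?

i\w   0   1   2   3   4   5   6   7   8   9  10  11  12  13  14
  0   0   0   0   0   0   0   0   0   0   0   0   0   0   0   0
  1   0   0   0   2   2   2   2   2   2   2   2   2   2   2   2
  2   0   0   0   2   2   2   2   5   5   5   7   7   7   7   7
  3   0   0   0   2   2   2   7   7   7   9   9   9   9  12  12
  4   0   0   0   2   2   2   7   7   7   9   9   9   9  12  12

9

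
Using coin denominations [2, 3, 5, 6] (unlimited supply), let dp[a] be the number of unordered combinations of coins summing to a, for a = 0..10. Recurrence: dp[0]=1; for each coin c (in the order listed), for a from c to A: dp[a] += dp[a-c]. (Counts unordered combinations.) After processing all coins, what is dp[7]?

after  coin     0     1     2     3     4     5     6     7     8     9    10
          2     1     0     1     0     1     0     1     0     1     0     1
          3     1     0     1     1     1     1     2     1     2     2     2
          5     1     0     1     1     1     2     2     2     3     3     4
          6     1     0     1     1     1     2     3     2     4     4     5

2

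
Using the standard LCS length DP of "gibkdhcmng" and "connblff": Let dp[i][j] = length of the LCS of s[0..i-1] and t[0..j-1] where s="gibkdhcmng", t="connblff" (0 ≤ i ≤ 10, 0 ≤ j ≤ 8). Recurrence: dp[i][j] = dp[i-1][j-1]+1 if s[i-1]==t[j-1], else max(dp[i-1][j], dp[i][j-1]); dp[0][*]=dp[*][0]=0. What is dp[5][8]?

1

   ''  c  o  n  n  b  l  f  f
''  0  0  0  0  0  0  0  0  0
 g  0  0  0  0  0  0  0  0  0
 i  0  0  0  0  0  0  0  0  0
 b  0  0  0  0  0  1  1  1  1
 k  0  0  0  0  0  1  1  1  1
 d  0  0  0  0  0  1  1  1  1
 h  0  0  0  0  0  1  1  1  1
 c  0  1  1  1  1  1  1  1  1
 m  0  1  1  1  1  1  1  1  1
 n  0  1  1  2  2  2  2  2  2
 g  0  1  1  2  2  2  2  2  2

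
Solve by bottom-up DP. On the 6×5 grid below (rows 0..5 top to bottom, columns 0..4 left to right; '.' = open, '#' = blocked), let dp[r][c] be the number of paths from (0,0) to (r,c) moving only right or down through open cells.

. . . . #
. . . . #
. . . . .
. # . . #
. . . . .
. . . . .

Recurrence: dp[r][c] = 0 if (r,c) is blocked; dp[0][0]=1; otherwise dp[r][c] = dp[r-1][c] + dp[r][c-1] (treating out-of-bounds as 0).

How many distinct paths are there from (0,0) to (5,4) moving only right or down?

55

r\c   0   1   2   3   4
  0   1   1   1   1   0
  1   1   2   3   4   0
  2   1   3   6  10  10
  3   1   0   6  16   0
  4   1   1   7  23  23
  5   1   2   9  32  55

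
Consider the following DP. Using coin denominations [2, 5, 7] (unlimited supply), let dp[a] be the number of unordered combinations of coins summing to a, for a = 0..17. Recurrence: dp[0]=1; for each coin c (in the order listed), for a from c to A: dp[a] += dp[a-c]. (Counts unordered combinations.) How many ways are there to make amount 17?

after  coin     0     1     2     3     4     5     6     7     8     9    10    11    12    13    14    15    16    17
          2     1     0     1     0     1     0     1     0     1     0     1     0     1     0     1     0     1     0
          5     1     0     1     0     1     1     1     1     1     1     2     1     2     1     2     2     2     2
          7     1     0     1     0     1     1     1     2     1     2     2     2     3     2     4     3     4     4

4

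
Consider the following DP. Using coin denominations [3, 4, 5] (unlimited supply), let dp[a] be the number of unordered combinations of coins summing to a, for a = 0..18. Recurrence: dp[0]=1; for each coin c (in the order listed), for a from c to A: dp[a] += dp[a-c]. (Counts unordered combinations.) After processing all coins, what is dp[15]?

4

after  coin     0     1     2     3     4     5     6     7     8     9    10    11    12    13    14    15    16    17    18
          3     1     0     0     1     0     0     1     0     0     1     0     0     1     0     0     1     0     0     1
          4     1     0     0     1     1     0     1     1     1     1     1     1     2     1     1     2     2     1     2
          5     1     0     0     1     1     1     1     1     2     2     2     2     3     3     3     4     4     4     5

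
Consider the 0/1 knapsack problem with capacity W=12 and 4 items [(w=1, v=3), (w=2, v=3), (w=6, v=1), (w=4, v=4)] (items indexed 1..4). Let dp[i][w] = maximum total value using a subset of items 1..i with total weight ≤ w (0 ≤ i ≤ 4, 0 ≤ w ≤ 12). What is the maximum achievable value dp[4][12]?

10

i\w   0   1   2   3   4   5   6   7   8   9  10  11  12
  0   0   0   0   0   0   0   0   0   0   0   0   0   0
  1   0   3   3   3   3   3   3   3   3   3   3   3   3
  2   0   3   3   6   6   6   6   6   6   6   6   6   6
  3   0   3   3   6   6   6   6   6   6   7   7   7   7
  4   0   3   3   6   6   7   7  10  10  10  10  10  10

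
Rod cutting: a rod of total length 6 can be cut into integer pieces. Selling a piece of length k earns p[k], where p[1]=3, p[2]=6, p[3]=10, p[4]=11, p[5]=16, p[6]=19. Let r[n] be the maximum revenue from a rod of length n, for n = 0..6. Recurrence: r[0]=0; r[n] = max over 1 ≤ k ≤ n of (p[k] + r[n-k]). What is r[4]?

   n    0    1    2    3    4    5    6
r[n]    0    3    6   10   13   16   20

13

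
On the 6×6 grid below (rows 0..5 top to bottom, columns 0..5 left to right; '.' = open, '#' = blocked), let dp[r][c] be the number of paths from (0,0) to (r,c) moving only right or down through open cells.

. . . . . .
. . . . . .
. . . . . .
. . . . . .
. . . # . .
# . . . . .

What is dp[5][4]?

r\c   0   1   2   3   4   5
  0   1   1   1   1   1   1
  1   1   2   3   4   5   6
  2   1   3   6  10  15  21
  3   1   4  10  20  35  56
  4   1   5  15   0  35  91
  5   0   5  20  20  55 146

55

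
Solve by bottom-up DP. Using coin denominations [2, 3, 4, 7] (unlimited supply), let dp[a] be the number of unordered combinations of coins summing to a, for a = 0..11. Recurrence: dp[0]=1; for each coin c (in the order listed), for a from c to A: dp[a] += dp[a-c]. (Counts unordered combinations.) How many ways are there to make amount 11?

6

after  coin     0     1     2     3     4     5     6     7     8     9    10    11
          2     1     0     1     0     1     0     1     0     1     0     1     0
          3     1     0     1     1     1     1     2     1     2     2     2     2
          4     1     0     1     1     2     1     3     2     4     3     5     4
          7     1     0     1     1     2     1     3     3     4     4     6     6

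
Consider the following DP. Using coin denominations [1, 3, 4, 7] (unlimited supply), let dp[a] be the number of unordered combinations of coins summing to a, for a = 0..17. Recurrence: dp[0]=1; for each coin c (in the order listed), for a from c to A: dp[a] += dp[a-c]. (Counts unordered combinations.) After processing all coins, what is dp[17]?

after  coin     0     1     2     3     4     5     6     7     8     9    10    11    12    13    14    15    16    17
          1     1     1     1     1     1     1     1     1     1     1     1     1     1     1     1     1     1     1
          3     1     1     1     2     2     2     3     3     3     4     4     4     5     5     5     6     6     6
          4     1     1     1     2     3     3     4     5     6     7     8     9    11    12    13    15    17    18
          7     1     1     1     2     3     3     4     6     7     8    10    12    14    16    19    22    25    28

28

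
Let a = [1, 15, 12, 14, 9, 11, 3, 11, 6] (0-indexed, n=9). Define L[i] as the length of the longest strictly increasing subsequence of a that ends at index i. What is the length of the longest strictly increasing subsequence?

   i    0    1    2    3    4    5    6    7    8
a[i]    1   15   12   14    9   11    3   11    6
L[i]    1    2    2    3    2    3    2    3    3

3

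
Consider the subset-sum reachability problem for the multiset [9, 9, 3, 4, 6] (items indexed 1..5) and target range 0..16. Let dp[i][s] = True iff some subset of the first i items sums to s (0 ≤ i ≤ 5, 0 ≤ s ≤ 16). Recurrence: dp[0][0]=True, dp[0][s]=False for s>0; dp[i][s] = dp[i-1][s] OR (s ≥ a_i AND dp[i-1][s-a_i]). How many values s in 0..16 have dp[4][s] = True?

8

i\s   0   1   2   3   4   5   6   7   8   9  10  11  12  13  14  15  16
  0   T   F   F   F   F   F   F   F   F   F   F   F   F   F   F   F   F
  1   T   F   F   F   F   F   F   F   F   T   F   F   F   F   F   F   F
  2   T   F   F   F   F   F   F   F   F   T   F   F   F   F   F   F   F
  3   T   F   F   T   F   F   F   F   F   T   F   F   T   F   F   F   F
  4   T   F   F   T   T   F   F   T   F   T   F   F   T   T   F   F   T
  5   T   F   F   T   T   F   T   T   F   T   T   F   T   T   F   T   T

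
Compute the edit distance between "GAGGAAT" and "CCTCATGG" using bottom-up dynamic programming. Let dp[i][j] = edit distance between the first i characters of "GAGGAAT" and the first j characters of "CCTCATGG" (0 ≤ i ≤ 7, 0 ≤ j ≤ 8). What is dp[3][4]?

   ''  C  C  T  C  A  T  G  G
''  0  1  2  3  4  5  6  7  8
 G  1  1  2  3  4  5  6  6  7
 A  2  2  2  3  4  4  5  6  7
 G  3  3  3  3  4  5  5  5  6
 G  4  4  4  4  4  5  6  5  5
 A  5  5  5  5  5  4  5  6  6
 A  6  6  6  6  6  5  5  6  7
 T  7  7  7  6  7  6  5  6  7

4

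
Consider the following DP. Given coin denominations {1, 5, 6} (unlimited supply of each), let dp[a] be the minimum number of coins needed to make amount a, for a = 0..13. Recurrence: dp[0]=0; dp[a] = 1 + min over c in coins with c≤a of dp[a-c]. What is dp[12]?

 a  0  1  2  3  4  5  6  7  8  9 10 11 12 13
dp  0  1  2  3  4  1  1  2  3  4  2  2  2  3

2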